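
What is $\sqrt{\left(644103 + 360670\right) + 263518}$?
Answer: $\sqrt{1268291} \approx 1126.2$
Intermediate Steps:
$\sqrt{\left(644103 + 360670\right) + 263518} = \sqrt{1004773 + 263518} = \sqrt{1268291}$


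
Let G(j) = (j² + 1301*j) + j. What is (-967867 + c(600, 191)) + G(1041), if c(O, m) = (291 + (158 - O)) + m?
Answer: 1471236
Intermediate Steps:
G(j) = j² + 1302*j
c(O, m) = 449 + m - O (c(O, m) = (449 - O) + m = 449 + m - O)
(-967867 + c(600, 191)) + G(1041) = (-967867 + (449 + 191 - 1*600)) + 1041*(1302 + 1041) = (-967867 + (449 + 191 - 600)) + 1041*2343 = (-967867 + 40) + 2439063 = -967827 + 2439063 = 1471236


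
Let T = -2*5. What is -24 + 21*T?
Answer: -234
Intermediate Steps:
T = -10
-24 + 21*T = -24 + 21*(-10) = -24 - 210 = -234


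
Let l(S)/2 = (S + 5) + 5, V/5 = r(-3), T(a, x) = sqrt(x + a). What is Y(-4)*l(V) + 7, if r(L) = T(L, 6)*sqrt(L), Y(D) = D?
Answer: -73 - 120*I ≈ -73.0 - 120.0*I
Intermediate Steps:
T(a, x) = sqrt(a + x)
r(L) = sqrt(L)*sqrt(6 + L) (r(L) = sqrt(L + 6)*sqrt(L) = sqrt(6 + L)*sqrt(L) = sqrt(L)*sqrt(6 + L))
V = 15*I (V = 5*(sqrt(-3)*sqrt(6 - 3)) = 5*((I*sqrt(3))*sqrt(3)) = 5*(3*I) = 15*I ≈ 15.0*I)
l(S) = 20 + 2*S (l(S) = 2*((S + 5) + 5) = 2*((5 + S) + 5) = 2*(10 + S) = 20 + 2*S)
Y(-4)*l(V) + 7 = -4*(20 + 2*(15*I)) + 7 = -4*(20 + 30*I) + 7 = (-80 - 120*I) + 7 = -73 - 120*I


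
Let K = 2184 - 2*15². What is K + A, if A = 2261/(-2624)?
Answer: 4547755/2624 ≈ 1733.1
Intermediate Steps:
A = -2261/2624 (A = 2261*(-1/2624) = -2261/2624 ≈ -0.86166)
K = 1734 (K = 2184 - 2*225 = 2184 - 450 = 1734)
K + A = 1734 - 2261/2624 = 4547755/2624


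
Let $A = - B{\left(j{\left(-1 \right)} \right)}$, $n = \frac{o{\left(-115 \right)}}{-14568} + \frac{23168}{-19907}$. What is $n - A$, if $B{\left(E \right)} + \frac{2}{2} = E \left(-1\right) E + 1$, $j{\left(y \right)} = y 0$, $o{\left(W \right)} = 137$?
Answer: $- \frac{340238683}{290005176} \approx -1.1732$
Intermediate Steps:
$n = - \frac{340238683}{290005176}$ ($n = \frac{137}{-14568} + \frac{23168}{-19907} = 137 \left(- \frac{1}{14568}\right) + 23168 \left(- \frac{1}{19907}\right) = - \frac{137}{14568} - \frac{23168}{19907} = - \frac{340238683}{290005176} \approx -1.1732$)
$j{\left(y \right)} = 0$
$B{\left(E \right)} = - E^{2}$ ($B{\left(E \right)} = -1 + \left(E \left(-1\right) E + 1\right) = -1 + \left(- E E + 1\right) = -1 - \left(-1 + E^{2}\right) = - E^{2}$)
$A = 0$ ($A = - \left(-1\right) 0^{2} = - \left(-1\right) 0 = \left(-1\right) 0 = 0$)
$n - A = - \frac{340238683}{290005176} - 0 = - \frac{340238683}{290005176} + 0 = - \frac{340238683}{290005176}$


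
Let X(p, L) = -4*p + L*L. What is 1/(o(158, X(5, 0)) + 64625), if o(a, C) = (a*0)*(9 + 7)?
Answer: 1/64625 ≈ 1.5474e-5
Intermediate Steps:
X(p, L) = L² - 4*p (X(p, L) = -4*p + L² = L² - 4*p)
o(a, C) = 0 (o(a, C) = 0*16 = 0)
1/(o(158, X(5, 0)) + 64625) = 1/(0 + 64625) = 1/64625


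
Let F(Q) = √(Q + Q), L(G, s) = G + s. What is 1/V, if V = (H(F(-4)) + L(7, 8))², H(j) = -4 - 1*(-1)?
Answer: 1/144 ≈ 0.0069444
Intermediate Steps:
F(Q) = √2*√Q (F(Q) = √(2*Q) = √2*√Q)
H(j) = -3 (H(j) = -4 + 1 = -3)
V = 144 (V = (-3 + (7 + 8))² = (-3 + 15)² = 12² = 144)
1/V = 1/144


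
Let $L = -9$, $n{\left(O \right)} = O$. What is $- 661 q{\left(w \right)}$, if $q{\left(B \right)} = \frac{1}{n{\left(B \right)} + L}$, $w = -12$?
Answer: $\frac{661}{21} \approx 31.476$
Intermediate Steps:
$q{\left(B \right)} = \frac{1}{-9 + B}$ ($q{\left(B \right)} = \frac{1}{B - 9} = \frac{1}{-9 + B}$)
$- 661 q{\left(w \right)} = - \frac{661}{-9 - 12} = - \frac{661}{-21} = \left(-661\right) \left(- \frac{1}{21}\right) = \frac{661}{21}$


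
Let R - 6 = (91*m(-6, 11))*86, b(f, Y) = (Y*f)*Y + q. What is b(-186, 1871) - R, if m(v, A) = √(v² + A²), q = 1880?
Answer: -651117352 - 7826*√157 ≈ -6.5122e+8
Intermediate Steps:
m(v, A) = √(A² + v²)
b(f, Y) = 1880 + f*Y² (b(f, Y) = (Y*f)*Y + 1880 = f*Y² + 1880 = 1880 + f*Y²)
R = 6 + 7826*√157 (R = 6 + (91*√(11² + (-6)²))*86 = 6 + (91*√(121 + 36))*86 = 6 + (91*√157)*86 = 6 + 7826*√157 ≈ 98066.)
b(-186, 1871) - R = (1880 - 186*1871²) - (6 + 7826*√157) = (1880 - 186*3500641) + (-6 - 7826*√157) = (1880 - 651119226) + (-6 - 7826*√157) = -651117346 + (-6 - 7826*√157) = -651117352 - 7826*√157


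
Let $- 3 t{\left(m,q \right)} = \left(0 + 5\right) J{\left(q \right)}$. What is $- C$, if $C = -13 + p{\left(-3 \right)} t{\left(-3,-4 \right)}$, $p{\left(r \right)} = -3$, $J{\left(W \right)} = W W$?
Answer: $-67$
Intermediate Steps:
$J{\left(W \right)} = W^{2}$
$t{\left(m,q \right)} = - \frac{5 q^{2}}{3}$ ($t{\left(m,q \right)} = - \frac{\left(0 + 5\right) q^{2}}{3} = - \frac{5 q^{2}}{3}$)
$C = 67$ ($C = -13 - 3 \left(- \frac{5 \left(-4\right)^{2}}{3}\right) = -13 - 3 \left(\left(- \frac{5}{3}\right) 16\right) = -13 - -80 = -13 + 80 = 67$)
$- C = \left(-1\right) 67 = -67$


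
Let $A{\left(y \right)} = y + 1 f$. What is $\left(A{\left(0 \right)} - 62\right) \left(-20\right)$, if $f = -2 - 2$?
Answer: $1320$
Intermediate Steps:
$f = -4$
$A{\left(y \right)} = -4 + y$ ($A{\left(y \right)} = y + 1 \left(-4\right) = y - 4 = -4 + y$)
$\left(A{\left(0 \right)} - 62\right) \left(-20\right) = \left(\left(-4 + 0\right) - 62\right) \left(-20\right) = \left(-4 - 62\right) \left(-20\right) = \left(-66\right) \left(-20\right) = 1320$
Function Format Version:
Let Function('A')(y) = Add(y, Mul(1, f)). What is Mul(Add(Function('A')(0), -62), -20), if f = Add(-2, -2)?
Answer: 1320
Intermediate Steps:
f = -4
Function('A')(y) = Add(-4, y) (Function('A')(y) = Add(y, Mul(1, -4)) = Add(y, -4) = Add(-4, y))
Mul(Add(Function('A')(0), -62), -20) = Mul(Add(Add(-4, 0), -62), -20) = Mul(Add(-4, -62), -20) = Mul(-66, -20) = 1320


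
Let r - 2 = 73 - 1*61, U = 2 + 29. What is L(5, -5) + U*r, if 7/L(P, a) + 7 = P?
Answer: 861/2 ≈ 430.50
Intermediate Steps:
L(P, a) = 7/(-7 + P)
U = 31
r = 14 (r = 2 + (73 - 1*61) = 2 + (73 - 61) = 2 + 12 = 14)
L(5, -5) + U*r = 7/(-7 + 5) + 31*14 = 7/(-2) + 434 = 7*(-1/2) + 434 = -7/2 + 434 = 861/2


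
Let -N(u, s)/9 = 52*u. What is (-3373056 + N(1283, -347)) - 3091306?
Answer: -7064806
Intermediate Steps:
N(u, s) = -468*u
(-3373056 + N(1283, -347)) - 3091306 = (-3373056 - 468*1283) - 3091306 = (-3373056 - 600444) - 3091306 = -3973500 - 3091306 = -7064806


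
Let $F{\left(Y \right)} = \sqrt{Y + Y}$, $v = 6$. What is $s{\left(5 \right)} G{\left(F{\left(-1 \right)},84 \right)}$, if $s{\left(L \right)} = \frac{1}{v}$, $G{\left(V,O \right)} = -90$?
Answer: $-15$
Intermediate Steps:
$F{\left(Y \right)} = \sqrt{2} \sqrt{Y}$ ($F{\left(Y \right)} = \sqrt{2 Y} = \sqrt{2} \sqrt{Y}$)
$s{\left(L \right)} = \frac{1}{6}$
$s{\left(5 \right)} G{\left(F{\left(-1 \right)},84 \right)} = \frac{1}{6} \left(-90\right) = -15$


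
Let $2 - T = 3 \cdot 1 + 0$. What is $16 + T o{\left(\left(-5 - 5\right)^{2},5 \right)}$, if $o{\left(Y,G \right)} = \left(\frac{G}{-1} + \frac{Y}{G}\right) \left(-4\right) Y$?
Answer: $6016$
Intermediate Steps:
$T = -1$ ($T = 2 - \left(3 \cdot 1 + 0\right) = 2 - \left(3 + 0\right) = 2 - 3 = -1$)
$o{\left(Y,G \right)} = Y \left(4 G - \frac{4 Y}{G}\right)$ ($o{\left(Y,G \right)} = \left(G \left(-1\right) + \frac{Y}{G}\right) \left(-4\right) Y = \left(- G + \frac{Y}{G}\right) \left(-4\right) Y = \left(4 G - \frac{4 Y}{G}\right) Y = Y \left(4 G - \frac{4 Y}{G}\right)$)
$16 + T o{\left(\left(-5 - 5\right)^{2},5 \right)} = 16 - \frac{4 \left(-5 - 5\right)^{2} \left(5^{2} - \left(-5 - 5\right)^{2}\right)}{5} = 16 - 4 \left(-10\right)^{2} \cdot \frac{1}{5} \left(25 - \left(-10\right)^{2}\right) = 16 - 4 \cdot 100 \cdot \frac{1}{5} \left(25 - 100\right) = 16 - 4 \cdot 100 \cdot \frac{1}{5} \left(-75\right) = 16 - -6000 = 16 + 6000 = 6016$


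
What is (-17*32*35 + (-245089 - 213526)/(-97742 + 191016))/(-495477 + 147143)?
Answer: 1776395575/32490505516 ≈ 0.054674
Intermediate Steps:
(-17*32*35 + (-245089 - 213526)/(-97742 + 191016))/(-495477 + 147143) = (-544*35 - 458615/93274)/(-348334) = (-19040 - 458615*1/93274)*(-1/348334) = (-19040 - 458615/93274)*(-1/348334) = -1776395575/93274*(-1/348334) = 1776395575/32490505516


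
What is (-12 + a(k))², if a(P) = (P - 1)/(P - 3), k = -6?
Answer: 10201/81 ≈ 125.94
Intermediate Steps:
a(P) = (-1 + P)/(-3 + P)
(-12 + a(k))² = (-12 + (-1 - 6)/(-3 - 6))² = (-12 - 7/(-9))² = (-12 - ⅑*(-7))² = (-12 + 7/9)² = (-101/9)² = 10201/81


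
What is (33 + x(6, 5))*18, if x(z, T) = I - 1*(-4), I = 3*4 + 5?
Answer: 972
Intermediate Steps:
I = 17 (I = 12 + 5 = 17)
x(z, T) = 21 (x(z, T) = 17 - 1*(-4) = 17 + 4 = 21)
(33 + x(6, 5))*18 = (33 + 21)*18 = 54*18 = 972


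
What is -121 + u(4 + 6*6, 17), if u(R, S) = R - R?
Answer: -121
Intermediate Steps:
u(R, S) = 0
-121 + u(4 + 6*6, 17) = -121 + 0 = -121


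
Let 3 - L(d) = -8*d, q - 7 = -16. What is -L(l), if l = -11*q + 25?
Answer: -995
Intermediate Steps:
q = -9 (q = 7 - 16 = -9)
l = 124 (l = -11*(-9) + 25 = 99 + 25 = 124)
L(d) = 3 + 8*d (L(d) = 3 - (-8)*d = 3 + 8*d)
-L(l) = -(3 + 8*124) = -(3 + 992) = -1*995 = -995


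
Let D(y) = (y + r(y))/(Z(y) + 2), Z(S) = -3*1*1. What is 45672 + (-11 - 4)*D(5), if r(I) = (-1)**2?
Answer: 45762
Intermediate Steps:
Z(S) = -3 (Z(S) = -3*1 = -3)
r(I) = 1
D(y) = -1 - y (D(y) = (y + 1)/(-3 + 2) = (1 + y)/(-1) = (1 + y)*(-1) = -1 - y)
45672 + (-11 - 4)*D(5) = 45672 + (-11 - 4)*(-1 - 1*5) = 45672 - 15*(-1 - 5) = 45672 - 15*(-6) = 45672 + 90 = 45762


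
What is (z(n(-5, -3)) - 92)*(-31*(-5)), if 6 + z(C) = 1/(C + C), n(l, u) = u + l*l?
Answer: -668205/44 ≈ -15186.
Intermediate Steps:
n(l, u) = u + l²
z(C) = -6 + 1/(2*C) (z(C) = -6 + 1/(C + C) = -6 + 1/(2*C))
(z(n(-5, -3)) - 92)*(-31*(-5)) = ((-6 + 1/(2*(-3 + (-5)²))) - 92)*(-31*(-5)) = ((-6 + 1/(2*(-3 + 25))) - 92)*155 = ((-6 + (½)/22) - 92)*155 = ((-6 + (½)*(1/22)) - 92)*155 = ((-6 + 1/44) - 92)*155 = (-263/44 - 92)*155 = -4311/44*155 = -668205/44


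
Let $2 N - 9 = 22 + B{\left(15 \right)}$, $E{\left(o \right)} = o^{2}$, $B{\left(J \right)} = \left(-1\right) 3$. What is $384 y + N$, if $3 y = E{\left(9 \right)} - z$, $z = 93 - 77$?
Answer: $8334$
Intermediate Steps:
$z = 16$
$B{\left(J \right)} = -3$
$y = \frac{65}{3}$ ($y = \frac{9^{2} - 16}{3} = \frac{81 - 16}{3} = \frac{1}{3} \cdot 65 = \frac{65}{3} \approx 21.667$)
$N = 14$ ($N = \frac{9}{2} + \frac{22 - 3}{2} = \frac{9}{2} + \frac{1}{2} \cdot 19 = \frac{9}{2} + \frac{19}{2} = 14$)
$384 y + N = 384 \cdot \frac{65}{3} + 14 = 8320 + 14 = 8334$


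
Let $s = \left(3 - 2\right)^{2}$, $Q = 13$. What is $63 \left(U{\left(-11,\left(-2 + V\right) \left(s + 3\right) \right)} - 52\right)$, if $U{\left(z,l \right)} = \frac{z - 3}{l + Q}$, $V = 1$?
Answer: $-3374$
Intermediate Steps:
$s = 1$ ($s = 1^{2} = 1$)
$U{\left(z,l \right)} = \frac{-3 + z}{13 + l}$ ($U{\left(z,l \right)} = \frac{z - 3}{l + 13} = \frac{-3 + z}{13 + l}$)
$63 \left(U{\left(-11,\left(-2 + V\right) \left(s + 3\right) \right)} - 52\right) = 63 \left(\frac{-3 - 11}{13 + \left(-2 + 1\right) \left(1 + 3\right)} - 52\right) = 63 \left(\frac{1}{13 - 4} \left(-14\right) - 52\right) = 63 \left(\frac{1}{9} \left(-14\right) - 52\right) = 63 \left(- \frac{14}{9} - 52\right) = 63 \left(- \frac{482}{9}\right) = -3374$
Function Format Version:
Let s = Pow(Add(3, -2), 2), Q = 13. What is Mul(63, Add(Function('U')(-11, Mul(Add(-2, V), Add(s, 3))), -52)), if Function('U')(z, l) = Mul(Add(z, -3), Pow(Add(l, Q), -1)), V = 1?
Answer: -3374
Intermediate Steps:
s = 1 (s = Pow(1, 2) = 1)
Function('U')(z, l) = Mul(Pow(Add(13, l), -1), Add(-3, z)) (Function('U')(z, l) = Mul(Add(z, -3), Pow(Add(l, 13), -1)) = Mul(Add(-3, z), Pow(Add(13, l), -1)) = Mul(Pow(Add(13, l), -1), Add(-3, z)))
Mul(63, Add(Function('U')(-11, Mul(Add(-2, V), Add(s, 3))), -52)) = Mul(63, Add(Mul(Pow(Add(13, Mul(Add(-2, 1), Add(1, 3))), -1), Add(-3, -11)), -52)) = Mul(63, Add(Mul(Pow(Add(13, Mul(-1, 4)), -1), -14), -52)) = Mul(63, Add(Mul(Pow(Add(13, -4), -1), -14), -52)) = Mul(63, Add(Mul(Pow(9, -1), -14), -52)) = Mul(63, Add(Mul(Rational(1, 9), -14), -52)) = Mul(63, Add(Rational(-14, 9), -52)) = Mul(63, Rational(-482, 9)) = -3374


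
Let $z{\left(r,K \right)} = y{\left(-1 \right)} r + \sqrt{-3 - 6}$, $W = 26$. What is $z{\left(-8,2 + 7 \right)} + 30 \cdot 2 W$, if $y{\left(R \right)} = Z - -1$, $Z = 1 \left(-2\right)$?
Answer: $1568 + 3 i \approx 1568.0 + 3.0 i$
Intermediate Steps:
$Z = -2$
$y{\left(R \right)} = -1$ ($y{\left(R \right)} = -2 - -1 = -2 + 1 = -1$)
$z{\left(r,K \right)} = - r + 3 i$ ($z{\left(r,K \right)} = - r + \sqrt{-3 - 6} = - r + \sqrt{-9} = - r + 3 i$)
$z{\left(-8,2 + 7 \right)} + 30 \cdot 2 W = \left(\left(-1\right) \left(-8\right) + 3 i\right) + 30 \cdot 2 \cdot 26 = \left(8 + 3 i\right) + 60 \cdot 26 = \left(8 + 3 i\right) + 1560 = 1568 + 3 i$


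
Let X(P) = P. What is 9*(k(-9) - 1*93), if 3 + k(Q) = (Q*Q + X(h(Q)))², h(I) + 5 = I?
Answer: 39537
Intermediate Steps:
h(I) = -5 + I
k(Q) = -3 + (-5 + Q + Q²)² (k(Q) = -3 + (Q*Q + (-5 + Q))² = -3 + (Q² + (-5 + Q))² = -3 + (-5 + Q + Q²)²)
9*(k(-9) - 1*93) = 9*((-3 + (-5 - 9 + (-9)²)²) - 1*93) = 9*((-3 + (-5 - 9 + 81)²) - 93) = 9*((-3 + 67²) - 93) = 9*((-3 + 4489) - 93) = 9*(4486 - 93) = 9*4393 = 39537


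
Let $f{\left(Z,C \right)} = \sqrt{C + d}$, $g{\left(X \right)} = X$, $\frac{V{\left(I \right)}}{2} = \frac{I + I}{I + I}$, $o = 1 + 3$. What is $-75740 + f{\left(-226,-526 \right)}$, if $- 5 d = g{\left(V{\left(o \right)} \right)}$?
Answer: $-75740 + \frac{2 i \sqrt{3290}}{5} \approx -75740.0 + 22.943 i$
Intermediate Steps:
$o = 4$
$V{\left(I \right)} = 2$ ($V{\left(I \right)} = 2 \frac{I + I}{I + I} = 2 \frac{2 I}{2 I} = 2 \cdot 2 I \frac{1}{2 I} = 2 \cdot 1 = 2$)
$d = - \frac{2}{5}$ ($d = \left(- \frac{1}{5}\right) 2 = - \frac{2}{5} \approx -0.4$)
$f{\left(Z,C \right)} = \sqrt{- \frac{2}{5} + C}$ ($f{\left(Z,C \right)} = \sqrt{C - \frac{2}{5}} = \sqrt{- \frac{2}{5} + C}$)
$-75740 + f{\left(-226,-526 \right)} = -75740 + \frac{\sqrt{-10 + 25 \left(-526\right)}}{5} = -75740 + \frac{\sqrt{-10 - 13150}}{5} = -75740 + \frac{\sqrt{-13160}}{5} = -75740 + \frac{2 i \sqrt{3290}}{5}$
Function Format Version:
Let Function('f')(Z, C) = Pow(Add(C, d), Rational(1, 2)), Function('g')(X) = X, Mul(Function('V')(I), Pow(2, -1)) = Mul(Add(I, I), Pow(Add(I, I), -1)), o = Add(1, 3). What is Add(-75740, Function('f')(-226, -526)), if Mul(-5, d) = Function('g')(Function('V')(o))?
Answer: Add(-75740, Mul(Rational(2, 5), I, Pow(3290, Rational(1, 2)))) ≈ Add(-75740., Mul(22.943, I))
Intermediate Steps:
o = 4
Function('V')(I) = 2 (Function('V')(I) = Mul(2, Mul(Add(I, I), Pow(Add(I, I), -1))) = Mul(2, Mul(Mul(2, I), Pow(Mul(2, I), -1))) = Mul(2, Mul(Mul(2, I), Mul(Rational(1, 2), Pow(I, -1)))) = Mul(2, 1) = 2)
d = Rational(-2, 5) (d = Mul(Rational(-1, 5), 2) = Rational(-2, 5) ≈ -0.40000)
Function('f')(Z, C) = Pow(Add(Rational(-2, 5), C), Rational(1, 2)) (Function('f')(Z, C) = Pow(Add(C, Rational(-2, 5)), Rational(1, 2)) = Pow(Add(Rational(-2, 5), C), Rational(1, 2)))
Add(-75740, Function('f')(-226, -526)) = Add(-75740, Mul(Rational(1, 5), Pow(Add(-10, Mul(25, -526)), Rational(1, 2)))) = Add(-75740, Mul(Rational(1, 5), Pow(Add(-10, -13150), Rational(1, 2)))) = Add(-75740, Mul(Rational(1, 5), Pow(-13160, Rational(1, 2)))) = Add(-75740, Mul(Rational(1, 5), Mul(2, I, Pow(3290, Rational(1, 2))))) = Add(-75740, Mul(Rational(2, 5), I, Pow(3290, Rational(1, 2))))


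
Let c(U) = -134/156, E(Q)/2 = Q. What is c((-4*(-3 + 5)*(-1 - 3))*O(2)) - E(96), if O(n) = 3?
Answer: -15043/78 ≈ -192.86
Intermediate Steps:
E(Q) = 2*Q
c(U) = -67/78 (c(U) = -134*1/156 = -67/78)
c((-4*(-3 + 5)*(-1 - 3))*O(2)) - E(96) = -67/78 - 2*96 = -67/78 - 1*192 = -67/78 - 192 = -15043/78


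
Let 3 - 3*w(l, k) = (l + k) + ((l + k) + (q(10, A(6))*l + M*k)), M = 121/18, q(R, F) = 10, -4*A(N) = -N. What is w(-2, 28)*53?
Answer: -103615/27 ≈ -3837.6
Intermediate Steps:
A(N) = N/4 (A(N) = -(-1)*N/4 = N/4)
M = 121/18 (M = 121*(1/18) = 121/18 ≈ 6.7222)
w(l, k) = 1 - 4*l - 157*k/54 (w(l, k) = 1 - ((l + k) + ((l + k) + (10*l + 121*k/18)))/3 = 1 - ((k + l) + ((k + l) + (10*l + 121*k/18)))/3 = 1 - ((k + l) + (11*l + 139*k/18))/3 = 1 - (12*l + 157*k/18)/3 = 1 + (-4*l - 157*k/54) = 1 - 4*l - 157*k/54)
w(-2, 28)*53 = (1 - 4*(-2) - 157/54*28)*53 = (1 + 8 - 2198/27)*53 = -1955/27*53 = -103615/27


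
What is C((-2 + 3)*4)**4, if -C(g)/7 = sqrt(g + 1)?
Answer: 60025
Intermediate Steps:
C(g) = -7*sqrt(1 + g) (C(g) = -7*sqrt(g + 1) = -7*sqrt(1 + g))
C((-2 + 3)*4)**4 = (-7*sqrt(1 + (-2 + 3)*4))**4 = (-7*sqrt(1 + 1*4))**4 = (-7*sqrt(1 + 4))**4 = (-7*sqrt(5))**4 = 60025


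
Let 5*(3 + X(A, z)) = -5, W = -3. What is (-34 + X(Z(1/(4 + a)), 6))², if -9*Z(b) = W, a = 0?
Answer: 1444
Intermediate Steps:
Z(b) = ⅓ (Z(b) = -⅑*(-3) = ⅓)
X(A, z) = -4 (X(A, z) = -3 + (⅕)*(-5) = -3 - 1 = -4)
(-34 + X(Z(1/(4 + a)), 6))² = (-34 - 4)² = (-38)² = 1444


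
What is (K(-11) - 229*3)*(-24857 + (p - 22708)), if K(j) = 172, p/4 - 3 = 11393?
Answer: 1020215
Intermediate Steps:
p = 45584 (p = 12 + 4*11393 = 12 + 45572 = 45584)
(K(-11) - 229*3)*(-24857 + (p - 22708)) = (172 - 229*3)*(-24857 + (45584 - 22708)) = (172 - 687)*(-24857 + 22876) = -515*(-1981) = 1020215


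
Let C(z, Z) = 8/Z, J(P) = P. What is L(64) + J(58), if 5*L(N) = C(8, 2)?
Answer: 294/5 ≈ 58.800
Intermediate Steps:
L(N) = ⅘ (L(N) = (8/2)/5 = (8*(½))/5 = (⅕)*4 = ⅘)
L(64) + J(58) = ⅘ + 58 = 294/5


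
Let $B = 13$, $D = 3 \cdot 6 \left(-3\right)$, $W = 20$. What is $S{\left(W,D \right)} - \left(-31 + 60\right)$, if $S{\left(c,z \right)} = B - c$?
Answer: $-36$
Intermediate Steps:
$D = -54$ ($D = 18 \left(-3\right) = -54$)
$S{\left(c,z \right)} = 13 - c$
$S{\left(W,D \right)} - \left(-31 + 60\right) = \left(13 - 20\right) - \left(-31 + 60\right) = \left(13 - 20\right) - 29 = -7 - 29 = -36$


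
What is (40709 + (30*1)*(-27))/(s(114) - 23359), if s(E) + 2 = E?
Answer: -39899/23247 ≈ -1.7163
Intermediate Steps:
s(E) = -2 + E
(40709 + (30*1)*(-27))/(s(114) - 23359) = (40709 + (30*1)*(-27))/((-2 + 114) - 23359) = (40709 + 30*(-27))/(112 - 23359) = (40709 - 810)/(-23247) = 39899*(-1/23247) = -39899/23247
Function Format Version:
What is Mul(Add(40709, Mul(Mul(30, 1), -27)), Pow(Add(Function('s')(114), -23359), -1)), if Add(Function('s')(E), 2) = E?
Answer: Rational(-39899, 23247) ≈ -1.7163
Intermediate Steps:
Function('s')(E) = Add(-2, E)
Mul(Add(40709, Mul(Mul(30, 1), -27)), Pow(Add(Function('s')(114), -23359), -1)) = Mul(Add(40709, Mul(Mul(30, 1), -27)), Pow(Add(Add(-2, 114), -23359), -1)) = Mul(Add(40709, Mul(30, -27)), Pow(Add(112, -23359), -1)) = Mul(Add(40709, -810), Pow(-23247, -1)) = Mul(39899, Rational(-1, 23247)) = Rational(-39899, 23247)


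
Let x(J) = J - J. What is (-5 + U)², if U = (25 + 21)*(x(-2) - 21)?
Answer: 942841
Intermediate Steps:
x(J) = 0
U = -966 (U = (25 + 21)*(0 - 21) = 46*(-21) = -966)
(-5 + U)² = (-5 - 966)² = (-971)² = 942841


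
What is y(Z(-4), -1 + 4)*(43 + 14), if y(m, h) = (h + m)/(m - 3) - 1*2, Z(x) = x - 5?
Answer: -171/2 ≈ -85.500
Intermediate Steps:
Z(x) = -5 + x
y(m, h) = -2 + (h + m)/(-3 + m) (y(m, h) = (h + m)/(-3 + m) - 2 = -2 + (h + m)/(-3 + m))
y(Z(-4), -1 + 4)*(43 + 14) = ((6 + (-1 + 4) - (-5 - 4))/(-3 + (-5 - 4)))*(43 + 14) = ((6 + 3 - 1*(-9))/(-3 - 9))*57 = ((6 + 3 + 9)/(-12))*57 = -1/12*18*57 = -3/2*57 = -171/2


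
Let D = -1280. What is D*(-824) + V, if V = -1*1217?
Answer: 1053503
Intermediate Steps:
V = -1217
D*(-824) + V = -1280*(-824) - 1217 = 1054720 - 1217 = 1053503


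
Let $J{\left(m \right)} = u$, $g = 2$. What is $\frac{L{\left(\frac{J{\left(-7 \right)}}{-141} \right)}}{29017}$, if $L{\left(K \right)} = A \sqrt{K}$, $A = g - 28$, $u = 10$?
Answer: $- \frac{26 i \sqrt{1410}}{4091397} \approx - 0.00023862 i$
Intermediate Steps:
$J{\left(m \right)} = 10$
$A = -26$ ($A = 2 - 28 = -26$)
$L{\left(K \right)} = - 26 \sqrt{K}$
$\frac{L{\left(\frac{J{\left(-7 \right)}}{-141} \right)}}{29017} = \frac{\left(-26\right) \sqrt{\frac{10}{-141}}}{29017} = - 26 \sqrt{10 \left(- \frac{1}{141}\right)} \frac{1}{29017} = - 26 \sqrt{- \frac{10}{141}} \cdot \frac{1}{29017} = - 26 \frac{i \sqrt{1410}}{141} \cdot \frac{1}{29017} = - \frac{26 i \sqrt{1410}}{141} \cdot \frac{1}{29017} = - \frac{26 i \sqrt{1410}}{4091397}$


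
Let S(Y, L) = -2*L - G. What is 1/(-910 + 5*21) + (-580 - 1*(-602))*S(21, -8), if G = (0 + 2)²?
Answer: 212519/805 ≈ 264.00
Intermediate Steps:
G = 4 (G = 2² = 4)
S(Y, L) = -4 - 2*L (S(Y, L) = -2*L - 1*4 = -2*L - 4 = -4 - 2*L)
1/(-910 + 5*21) + (-580 - 1*(-602))*S(21, -8) = 1/(-910 + 5*21) + (-580 - 1*(-602))*(-4 - 2*(-8)) = 1/(-910 + 105) + (-580 + 602)*(-4 + 16) = 1/(-805) + 22*12 = -1/805 + 264 = 212519/805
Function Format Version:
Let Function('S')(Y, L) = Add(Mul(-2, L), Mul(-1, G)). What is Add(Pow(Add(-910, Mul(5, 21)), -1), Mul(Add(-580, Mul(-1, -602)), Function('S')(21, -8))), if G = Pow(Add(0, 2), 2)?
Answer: Rational(212519, 805) ≈ 264.00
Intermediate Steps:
G = 4 (G = Pow(2, 2) = 4)
Function('S')(Y, L) = Add(-4, Mul(-2, L)) (Function('S')(Y, L) = Add(Mul(-2, L), Mul(-1, 4)) = Add(Mul(-2, L), -4) = Add(-4, Mul(-2, L)))
Add(Pow(Add(-910, Mul(5, 21)), -1), Mul(Add(-580, Mul(-1, -602)), Function('S')(21, -8))) = Add(Pow(Add(-910, Mul(5, 21)), -1), Mul(Add(-580, Mul(-1, -602)), Add(-4, Mul(-2, -8)))) = Add(Pow(Add(-910, 105), -1), Mul(Add(-580, 602), Add(-4, 16))) = Add(Pow(-805, -1), Mul(22, 12)) = Add(Rational(-1, 805), 264) = Rational(212519, 805)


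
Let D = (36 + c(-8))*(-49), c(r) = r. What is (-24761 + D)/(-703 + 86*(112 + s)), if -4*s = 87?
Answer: -52266/14117 ≈ -3.7023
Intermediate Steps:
s = -87/4 (s = -¼*87 = -87/4 ≈ -21.750)
D = -1372 (D = (36 - 8)*(-49) = 28*(-49) = -1372)
(-24761 + D)/(-703 + 86*(112 + s)) = (-24761 - 1372)/(-703 + 86*(112 - 87/4)) = -26133/(-703 + 86*(361/4)) = -26133/(-703 + 15523/2) = -26133/14117/2 = -26133*2/14117 = -52266/14117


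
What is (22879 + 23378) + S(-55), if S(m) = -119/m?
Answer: 2544254/55 ≈ 46259.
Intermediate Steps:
(22879 + 23378) + S(-55) = (22879 + 23378) - 119/(-55) = 46257 - 119*(-1/55) = 46257 + 119/55 = 2544254/55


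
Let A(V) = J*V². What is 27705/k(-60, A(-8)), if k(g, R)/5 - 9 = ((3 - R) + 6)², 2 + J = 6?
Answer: 5541/61018 ≈ 0.090809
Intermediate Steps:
J = 4 (J = -2 + 6 = 4)
A(V) = 4*V²
k(g, R) = 45 + 5*(9 - R)² (k(g, R) = 45 + 5*((3 - R) + 6)² = 45 + 5*(9 - R)²)
27705/k(-60, A(-8)) = 27705/(45 + 5*(-9 + 4*(-8)²)²) = 27705/(45 + 5*(-9 + 4*64)²) = 27705/(45 + 5*(-9 + 256)²) = 27705/(45 + 5*247²) = 27705/(45 + 5*61009) = 27705/(45 + 305045) = 27705/305090 = 27705*(1/305090) = 5541/61018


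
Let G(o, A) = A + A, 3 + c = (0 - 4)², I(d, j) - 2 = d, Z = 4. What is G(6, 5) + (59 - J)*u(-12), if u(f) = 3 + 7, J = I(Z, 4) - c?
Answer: 670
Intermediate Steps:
I(d, j) = 2 + d
c = 13 (c = -3 + (0 - 4)² = -3 + (-4)² = -3 + 16 = 13)
G(o, A) = 2*A
J = -7 (J = (2 + 4) - 1*13 = 6 - 13 = -7)
u(f) = 10
G(6, 5) + (59 - J)*u(-12) = 2*5 + (59 - 1*(-7))*10 = 10 + (59 + 7)*10 = 10 + 66*10 = 10 + 660 = 670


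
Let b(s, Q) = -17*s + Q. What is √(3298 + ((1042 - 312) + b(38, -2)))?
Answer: 26*√5 ≈ 58.138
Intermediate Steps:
b(s, Q) = Q - 17*s
√(3298 + ((1042 - 312) + b(38, -2))) = √(3298 + ((1042 - 312) + (-2 - 17*38))) = √(3298 + (730 + (-2 - 646))) = √(3298 + (730 - 648)) = √(3298 + 82) = √3380 = 26*√5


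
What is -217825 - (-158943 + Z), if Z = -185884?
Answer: 127002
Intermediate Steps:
-217825 - (-158943 + Z) = -217825 - (-158943 - 185884) = -217825 - 1*(-344827) = -217825 + 344827 = 127002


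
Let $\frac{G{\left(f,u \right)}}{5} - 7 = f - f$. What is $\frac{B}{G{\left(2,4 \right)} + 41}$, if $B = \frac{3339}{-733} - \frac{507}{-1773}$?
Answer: $- \frac{462368}{8230857} \approx -0.056175$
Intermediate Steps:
$G{\left(f,u \right)} = 35$ ($G{\left(f,u \right)} = 35 + 5 \left(f - f\right) = 35 + 5 \cdot 0 = 35 + 0 = 35$)
$B = - \frac{1849472}{433203}$ ($B = 3339 \left(- \frac{1}{733}\right) - - \frac{169}{591} = - \frac{3339}{733} + \frac{169}{591} = - \frac{1849472}{433203} \approx -4.2693$)
$\frac{B}{G{\left(2,4 \right)} + 41} = - \frac{1849472}{433203 \left(35 + 41\right)} = - \frac{1849472}{433203 \cdot 76} = \left(- \frac{1849472}{433203}\right) \frac{1}{76} = - \frac{462368}{8230857}$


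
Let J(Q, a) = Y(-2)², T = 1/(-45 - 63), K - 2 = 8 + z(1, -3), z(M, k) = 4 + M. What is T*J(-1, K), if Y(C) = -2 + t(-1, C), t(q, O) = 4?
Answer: -1/27 ≈ -0.037037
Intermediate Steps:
K = 15 (K = 2 + (8 + (4 + 1)) = 2 + (8 + 5) = 2 + 13 = 15)
Y(C) = 2 (Y(C) = -2 + 4 = 2)
T = -1/108 (T = 1/(-108) = -1/108 ≈ -0.0092593)
J(Q, a) = 4 (J(Q, a) = 2² = 4)
T*J(-1, K) = -1/108*4 = -1/27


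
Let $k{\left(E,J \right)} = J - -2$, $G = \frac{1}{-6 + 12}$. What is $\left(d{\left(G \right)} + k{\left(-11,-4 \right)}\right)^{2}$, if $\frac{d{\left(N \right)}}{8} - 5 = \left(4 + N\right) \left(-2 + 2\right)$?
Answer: $1444$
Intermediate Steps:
$G = \frac{1}{6} \approx 0.16667$
$k{\left(E,J \right)} = 2 + J$ ($k{\left(E,J \right)} = J + 2 = 2 + J$)
$d{\left(N \right)} = 40$ ($d{\left(N \right)} = 40 + 8 \left(4 + N\right) \left(-2 + 2\right) = 40 + 8 \left(4 + N\right) 0 = 40 + 8 \cdot 0 = 40 + 0 = 40$)
$\left(d{\left(G \right)} + k{\left(-11,-4 \right)}\right)^{2} = \left(40 + \left(2 - 4\right)\right)^{2} = \left(40 - 2\right)^{2} = 38^{2} = 1444$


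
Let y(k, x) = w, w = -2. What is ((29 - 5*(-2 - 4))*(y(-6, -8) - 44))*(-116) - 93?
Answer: 314731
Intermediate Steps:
y(k, x) = -2
((29 - 5*(-2 - 4))*(y(-6, -8) - 44))*(-116) - 93 = ((29 - 5*(-2 - 4))*(-2 - 44))*(-116) - 93 = ((29 - 5*(-6))*(-46))*(-116) - 93 = ((29 + 30)*(-46))*(-116) - 93 = (59*(-46))*(-116) - 93 = -2714*(-116) - 93 = 314824 - 93 = 314731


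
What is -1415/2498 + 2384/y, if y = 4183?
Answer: 36287/10449134 ≈ 0.0034727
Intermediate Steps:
-1415/2498 + 2384/y = -1415/2498 + 2384/4183 = 36287/10449134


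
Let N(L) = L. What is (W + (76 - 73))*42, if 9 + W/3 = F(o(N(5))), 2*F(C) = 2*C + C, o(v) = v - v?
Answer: -1008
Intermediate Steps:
o(v) = 0
F(C) = 3*C/2 (F(C) = (2*C + C)/2 = (3*C)/2 = 3*C/2)
W = -27 (W = -27 + 3*((3/2)*0) = -27 + 3*0 = -27 + 0 = -27)
(W + (76 - 73))*42 = (-27 + (76 - 73))*42 = (-27 + 3)*42 = -24*42 = -1008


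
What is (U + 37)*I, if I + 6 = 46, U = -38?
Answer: -40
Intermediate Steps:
I = 40 (I = -6 + 46 = 40)
(U + 37)*I = (-38 + 37)*40 = -1*40 = -40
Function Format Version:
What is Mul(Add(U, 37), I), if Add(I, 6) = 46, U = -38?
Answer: -40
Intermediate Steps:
I = 40 (I = Add(-6, 46) = 40)
Mul(Add(U, 37), I) = Mul(Add(-38, 37), 40) = Mul(-1, 40) = -40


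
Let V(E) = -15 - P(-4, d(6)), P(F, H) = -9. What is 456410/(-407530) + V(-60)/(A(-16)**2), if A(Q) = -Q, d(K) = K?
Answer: -5964307/5216384 ≈ -1.1434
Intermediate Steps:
V(E) = -6 (V(E) = -15 - 1*(-9) = -15 + 9 = -6)
456410/(-407530) + V(-60)/(A(-16)**2) = 456410/(-407530) - 6/((-1*(-16))**2) = 456410*(-1/407530) - 6/(16**2) = -45641/40753 - 6/256 = -45641/40753 - 6*1/256 = -45641/40753 - 3/128 = -5964307/5216384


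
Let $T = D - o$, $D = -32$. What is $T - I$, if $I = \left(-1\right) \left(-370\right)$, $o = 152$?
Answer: $-554$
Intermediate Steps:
$I = 370$
$T = -184$ ($T = -32 - 152 = -184$)
$T - I = -184 - 370 = -554$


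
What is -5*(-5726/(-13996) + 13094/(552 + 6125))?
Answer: -553740315/46725646 ≈ -11.851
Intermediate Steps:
-5*(-5726/(-13996) + 13094/(552 + 6125)) = -5*(-5726*(-1/13996) + 13094/6677) = -5*(2863/6998 + 13094*(1/6677)) = -5*(2863/6998 + 13094/6677) = -5*110748063/46725646 = -553740315/46725646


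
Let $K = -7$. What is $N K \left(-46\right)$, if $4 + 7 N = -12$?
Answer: $-736$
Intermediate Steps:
$N = - \frac{16}{7}$ ($N = - \frac{4}{7} + \frac{1}{7} \left(-12\right) = - \frac{4}{7} - \frac{12}{7} = - \frac{16}{7} \approx -2.2857$)
$N K \left(-46\right) = \left(- \frac{16}{7}\right) \left(-7\right) \left(-46\right) = 16 \left(-46\right) = -736$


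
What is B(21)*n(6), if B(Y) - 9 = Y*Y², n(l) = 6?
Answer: 55620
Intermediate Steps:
B(Y) = 9 + Y³ (B(Y) = 9 + Y*Y² = 9 + Y³)
B(21)*n(6) = (9 + 21³)*6 = (9 + 9261)*6 = 9270*6 = 55620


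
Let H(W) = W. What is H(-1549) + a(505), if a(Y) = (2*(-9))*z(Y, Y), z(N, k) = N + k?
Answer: -19729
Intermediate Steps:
a(Y) = -36*Y (a(Y) = (2*(-9))*(Y + Y) = -36*Y)
H(-1549) + a(505) = -1549 - 36*505 = -1549 - 18180 = -19729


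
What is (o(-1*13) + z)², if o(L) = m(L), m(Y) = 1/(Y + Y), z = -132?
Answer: 11785489/676 ≈ 17434.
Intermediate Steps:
m(Y) = 1/(2*Y)
o(L) = 1/(2*L)
(o(-1*13) + z)² = (1/(2*((-1*13))) - 132)² = ((½)/(-13) - 132)² = ((½)*(-1/13) - 132)² = (-1/26 - 132)² = (-3433/26)² = 11785489/676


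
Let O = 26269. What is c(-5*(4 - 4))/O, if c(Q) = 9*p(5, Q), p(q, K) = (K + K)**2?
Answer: 0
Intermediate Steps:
p(q, K) = 4*K**2 (p(q, K) = (2*K)**2 = 4*K**2)
c(Q) = 36*Q**2 (c(Q) = 9*(4*Q**2) = 36*Q**2)
c(-5*(4 - 4))/O = (36*(-5*(4 - 4))**2)/26269 = (36*(-5*0)**2)*(1/26269) = (36*0**2)*(1/26269) = (36*0)*(1/26269) = 0*(1/26269) = 0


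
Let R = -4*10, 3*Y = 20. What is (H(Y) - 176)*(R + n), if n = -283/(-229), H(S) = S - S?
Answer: 1562352/229 ≈ 6822.5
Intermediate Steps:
Y = 20/3 (Y = (1/3)*20 = 20/3 ≈ 6.6667)
H(S) = 0
R = -40
n = 283/229 (n = -283*(-1/229) = 283/229 ≈ 1.2358)
(H(Y) - 176)*(R + n) = (0 - 176)*(-40 + 283/229) = -176*(-8877/229) = 1562352/229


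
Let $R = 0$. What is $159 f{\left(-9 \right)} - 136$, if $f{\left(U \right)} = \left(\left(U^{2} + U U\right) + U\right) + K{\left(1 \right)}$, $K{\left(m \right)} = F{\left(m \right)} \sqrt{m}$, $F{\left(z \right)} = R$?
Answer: $24191$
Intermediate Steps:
$F{\left(z \right)} = 0$
$K{\left(m \right)} = 0$ ($K{\left(m \right)} = 0 \sqrt{m} = 0$)
$f{\left(U \right)} = U + 2 U^{2}$ ($f{\left(U \right)} = \left(\left(U^{2} + U U\right) + U\right) + 0 = \left(\left(U^{2} + U^{2}\right) + U\right) + 0 = \left(2 U^{2} + U\right) + 0 = \left(U + 2 U^{2}\right) + 0 = U + 2 U^{2}$)
$159 f{\left(-9 \right)} - 136 = 159 \left(- 9 \left(1 + 2 \left(-9\right)\right)\right) - 136 = 159 \left(- 9 \left(1 - 18\right)\right) - 136 = 159 \left(\left(-9\right) \left(-17\right)\right) - 136 = 159 \cdot 153 - 136 = 24327 - 136 = 24191$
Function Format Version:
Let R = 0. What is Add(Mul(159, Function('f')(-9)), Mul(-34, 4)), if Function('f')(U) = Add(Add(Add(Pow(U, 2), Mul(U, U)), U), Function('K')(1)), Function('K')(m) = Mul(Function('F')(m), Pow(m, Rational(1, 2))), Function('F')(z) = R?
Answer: 24191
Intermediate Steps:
Function('F')(z) = 0
Function('K')(m) = 0 (Function('K')(m) = Mul(0, Pow(m, Rational(1, 2))) = 0)
Function('f')(U) = Add(U, Mul(2, Pow(U, 2))) (Function('f')(U) = Add(Add(Add(Pow(U, 2), Mul(U, U)), U), 0) = Add(Add(Add(Pow(U, 2), Pow(U, 2)), U), 0) = Add(Add(Mul(2, Pow(U, 2)), U), 0) = Add(Add(U, Mul(2, Pow(U, 2))), 0) = Add(U, Mul(2, Pow(U, 2))))
Add(Mul(159, Function('f')(-9)), Mul(-34, 4)) = Add(Mul(159, Mul(-9, Add(1, Mul(2, -9)))), Mul(-34, 4)) = Add(Mul(159, Mul(-9, Add(1, -18))), -136) = Add(Mul(159, Mul(-9, -17)), -136) = Add(Mul(159, 153), -136) = Add(24327, -136) = 24191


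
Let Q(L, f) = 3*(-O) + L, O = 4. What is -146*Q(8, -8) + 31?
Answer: 615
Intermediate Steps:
Q(L, f) = -12 + L (Q(L, f) = 3*(-1*4) + L = 3*(-4) + L = -12 + L)
-146*Q(8, -8) + 31 = -146*(-12 + 8) + 31 = -146*(-4) + 31 = 584 + 31 = 615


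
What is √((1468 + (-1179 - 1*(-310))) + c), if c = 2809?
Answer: 4*√213 ≈ 58.378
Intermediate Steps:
√((1468 + (-1179 - 1*(-310))) + c) = √((1468 + (-1179 - 1*(-310))) + 2809) = √((1468 + (-1179 + 310)) + 2809) = √((1468 - 869) + 2809) = √(599 + 2809) = √3408 = 4*√213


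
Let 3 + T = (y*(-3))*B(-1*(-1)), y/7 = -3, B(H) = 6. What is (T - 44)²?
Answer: 109561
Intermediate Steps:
y = -21 (y = 7*(-3) = -21)
T = 375 (T = -3 - 21*(-3)*6 = -3 + 63*6 = -3 + 378 = 375)
(T - 44)² = (375 - 44)² = 331² = 109561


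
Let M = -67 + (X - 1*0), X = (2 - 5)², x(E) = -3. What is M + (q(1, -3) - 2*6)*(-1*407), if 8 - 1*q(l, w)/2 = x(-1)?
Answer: -4128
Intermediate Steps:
X = 9 (X = (-3)² = 9)
q(l, w) = 22 (q(l, w) = 16 - 2*(-3) = 16 + 6 = 22)
M = -58 (M = -67 + (9 - 1*0) = -67 + (9 + 0) = -67 + 9 = -58)
M + (q(1, -3) - 2*6)*(-1*407) = -58 + (22 - 2*6)*(-1*407) = -58 + (22 - 12)*(-407) = -58 + 10*(-407) = -58 - 4070 = -4128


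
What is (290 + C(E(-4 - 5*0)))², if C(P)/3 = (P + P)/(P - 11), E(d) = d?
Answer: 2125764/25 ≈ 85031.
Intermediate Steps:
C(P) = 6*P/(-11 + P) (C(P) = 3*((P + P)/(P - 11)) = 3*((2*P)/(-11 + P)) = 3*(2*P/(-11 + P)) = 6*P/(-11 + P))
(290 + C(E(-4 - 5*0)))² = (290 + 6*(-4 - 5*0)/(-11 + (-4 - 5*0)))² = (290 + 6*(-4 + 0)/(-11 + (-4 + 0)))² = (290 + 6*(-4)/(-11 - 4))² = (290 + 6*(-4)/(-15))² = (290 + 6*(-4)*(-1/15))² = (290 + 8/5)² = (1458/5)² = 2125764/25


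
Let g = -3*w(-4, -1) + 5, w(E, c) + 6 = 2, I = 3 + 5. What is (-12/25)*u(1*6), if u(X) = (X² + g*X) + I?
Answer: -1752/25 ≈ -70.080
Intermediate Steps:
I = 8
w(E, c) = -4 (w(E, c) = -6 + 2 = -4)
g = 17 (g = -3*(-4) + 5 = 12 + 5 = 17)
u(X) = 8 + X² + 17*X (u(X) = (X² + 17*X) + 8 = 8 + X² + 17*X)
(-12/25)*u(1*6) = (-12/25)*(8 + (1*6)² + 17*(1*6)) = (-12*1/25)*(8 + 6² + 17*6) = -12*(8 + 36 + 102)/25 = -12/25*146 = -1752/25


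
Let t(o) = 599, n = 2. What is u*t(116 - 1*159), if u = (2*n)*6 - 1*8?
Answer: 9584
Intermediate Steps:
u = 16 (u = (2*2)*6 - 1*8 = 4*6 - 8 = 24 - 8 = 16)
u*t(116 - 1*159) = 16*599 = 9584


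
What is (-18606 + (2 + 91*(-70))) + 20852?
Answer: -4122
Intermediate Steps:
(-18606 + (2 + 91*(-70))) + 20852 = (-18606 + (2 - 6370)) + 20852 = (-18606 - 6368) + 20852 = -24974 + 20852 = -4122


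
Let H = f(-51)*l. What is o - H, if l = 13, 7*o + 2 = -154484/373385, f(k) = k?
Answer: 1731978531/2613695 ≈ 662.66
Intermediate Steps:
o = -901254/2613695 (o = -2/7 + (-154484/373385)/7 = -2/7 + (-154484*1/373385)/7 = -2/7 + (⅐)*(-154484/373385) = -2/7 - 154484/2613695 = -901254/2613695 ≈ -0.34482)
H = -663 (H = -51*13 = -663)
o - H = -901254/2613695 - 1*(-663) = -901254/2613695 + 663 = 1731978531/2613695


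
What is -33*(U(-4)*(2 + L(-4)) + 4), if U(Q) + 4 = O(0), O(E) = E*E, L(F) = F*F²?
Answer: -8316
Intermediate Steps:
L(F) = F³
O(E) = E²
U(Q) = -4 (U(Q) = -4 + 0² = -4 + 0 = -4)
-33*(U(-4)*(2 + L(-4)) + 4) = -33*(-4*(2 + (-4)³) + 4) = -33*(-4*(2 - 64) + 4) = -33*(-4*(-62) + 4) = -33*(248 + 4) = -33*252 = -8316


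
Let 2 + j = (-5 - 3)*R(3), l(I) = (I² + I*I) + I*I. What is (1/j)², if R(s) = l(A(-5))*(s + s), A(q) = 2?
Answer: 1/334084 ≈ 2.9933e-6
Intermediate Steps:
l(I) = 3*I² (l(I) = (I² + I²) + I² = 2*I² + I² = 3*I²)
R(s) = 24*s (R(s) = (3*2²)*(s + s) = (3*4)*(2*s) = 12*(2*s) = 24*s)
j = -578 (j = -2 + (-5 - 3)*(24*3) = -2 - 8*72 = -2 - 576 = -578)
(1/j)² = (1/(-578))² = (-1/578)² = 1/334084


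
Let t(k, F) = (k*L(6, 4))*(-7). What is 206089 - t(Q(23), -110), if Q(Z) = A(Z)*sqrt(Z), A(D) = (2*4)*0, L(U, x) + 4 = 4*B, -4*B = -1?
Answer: 206089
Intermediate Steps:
B = 1/4 (B = -1/4*(-1) = 1/4 ≈ 0.25000)
L(U, x) = -3 (L(U, x) = -4 + 4*(1/4) = -4 + 1 = -3)
A(D) = 0 (A(D) = 8*0 = 0)
Q(Z) = 0 (Q(Z) = 0*sqrt(Z) = 0)
t(k, F) = 21*k (t(k, F) = (k*(-3))*(-7) = -3*k*(-7) = 21*k)
206089 - t(Q(23), -110) = 206089 - 21*0 = 206089 - 1*0 = 206089 + 0 = 206089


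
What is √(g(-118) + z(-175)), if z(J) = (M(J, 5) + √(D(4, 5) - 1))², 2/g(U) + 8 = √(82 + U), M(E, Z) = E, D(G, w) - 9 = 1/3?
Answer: √(6892464 - 131250*√3 - 27*I)/15 ≈ 172.11 - 0.00034861*I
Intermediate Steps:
D(G, w) = 28/3 (D(G, w) = 9 + 1/3 = 9 + ⅓ = 28/3)
g(U) = 2/(-8 + √(82 + U))
z(J) = (J + 5*√3/3)² (z(J) = (J + √(28/3 - 1))² = (J + √(25/3))² = (J + 5*√3/3)²)
√(g(-118) + z(-175)) = √(2/(-8 + √(82 - 118)) + (3*(-175) + 5*√3)²/9) = √(2/(-8 + √(-36)) + (-525 + 5*√3)²/9) = √(2/(-8 + 6*I) + (-525 + 5*√3)²/9) = √(2*((-8 - 6*I)/100) + (-525 + 5*√3)²/9) = √((-8 - 6*I)/50 + (-525 + 5*√3)²/9) = √((-525 + 5*√3)²/9 + (-8 - 6*I)/50)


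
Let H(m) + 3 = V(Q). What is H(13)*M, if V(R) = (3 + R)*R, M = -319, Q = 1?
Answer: -319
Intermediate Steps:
V(R) = R*(3 + R)
H(m) = 1 (H(m) = -3 + 1*(3 + 1) = -3 + 1*4 = -3 + 4 = 1)
H(13)*M = 1*(-319) = -319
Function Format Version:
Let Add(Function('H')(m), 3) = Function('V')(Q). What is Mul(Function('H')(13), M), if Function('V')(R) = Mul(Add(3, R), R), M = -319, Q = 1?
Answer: -319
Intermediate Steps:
Function('V')(R) = Mul(R, Add(3, R))
Function('H')(m) = 1 (Function('H')(m) = Add(-3, Mul(1, Add(3, 1))) = Add(-3, Mul(1, 4)) = Add(-3, 4) = 1)
Mul(Function('H')(13), M) = Mul(1, -319) = -319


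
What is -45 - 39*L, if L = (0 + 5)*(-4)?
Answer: 735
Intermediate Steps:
L = -20 (L = 5*(-4) = -20)
-45 - 39*L = -45 - 39*(-20) = -45 + 780 = 735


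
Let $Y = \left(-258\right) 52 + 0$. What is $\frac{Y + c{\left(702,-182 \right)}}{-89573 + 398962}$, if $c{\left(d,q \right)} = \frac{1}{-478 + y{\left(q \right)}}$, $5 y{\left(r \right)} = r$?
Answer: $- \frac{34505957}{795748508} \approx -0.043363$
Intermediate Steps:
$Y = -13416$ ($Y = -13416 + 0 = -13416$)
$y{\left(r \right)} = \frac{r}{5}$
$c{\left(d,q \right)} = \frac{1}{-478 + \frac{q}{5}}$
$\frac{Y + c{\left(702,-182 \right)}}{-89573 + 398962} = \frac{-13416 + \frac{5}{-2390 - 182}}{-89573 + 398962} = \frac{-13416 + \frac{5}{-2572}}{309389} = \left(-13416 + 5 \left(- \frac{1}{2572}\right)\right) \frac{1}{309389} = \left(-13416 - \frac{5}{2572}\right) \frac{1}{309389} = \left(- \frac{34505957}{2572}\right) \frac{1}{309389} = - \frac{34505957}{795748508}$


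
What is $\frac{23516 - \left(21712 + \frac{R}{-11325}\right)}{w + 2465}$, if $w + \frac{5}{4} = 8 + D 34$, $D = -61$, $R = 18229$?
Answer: $\frac{81794116}{18018075} \approx 4.5396$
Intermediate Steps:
$w = - \frac{8269}{4}$ ($w = - \frac{5}{4} + \left(8 - 2074\right) = - \frac{5}{4} - 2066 = - \frac{8269}{4} \approx -2067.3$)
$\frac{23516 - \left(21712 + \frac{R}{-11325}\right)}{w + 2465} = \frac{23516 - \left(21712 + \frac{18229}{-11325}\right)}{- \frac{8269}{4} + 2465} = \frac{23516 - \left(21712 + 18229 \left(- \frac{1}{11325}\right)\right)}{\frac{1591}{4}} = \left(23516 - \frac{245870171}{11325}\right) \frac{4}{1591} = \frac{20448529}{11325} \cdot \frac{4}{1591} = \frac{81794116}{18018075}$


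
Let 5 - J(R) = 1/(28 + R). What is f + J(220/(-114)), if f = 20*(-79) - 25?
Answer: -2377657/1486 ≈ -1600.0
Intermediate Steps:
J(R) = 5 - 1/(28 + R)
f = -1605 (f = -1580 - 25 = -1605)
f + J(220/(-114)) = -1605 + (139 + 5*(220/(-114)))/(28 + 220/(-114)) = -1605 + (139 + 5*(220*(-1/114)))/(28 + 220*(-1/114)) = -1605 + (139 + 5*(-110/57))/(28 - 110/57) = -1605 + (139 - 550/57)/(1486/57) = -1605 + (57/1486)*(7373/57) = -1605 + 7373/1486 = -2377657/1486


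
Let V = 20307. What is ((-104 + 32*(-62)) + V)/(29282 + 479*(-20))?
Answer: 18219/19702 ≈ 0.92473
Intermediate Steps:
((-104 + 32*(-62)) + V)/(29282 + 479*(-20)) = ((-104 + 32*(-62)) + 20307)/(29282 + 479*(-20)) = ((-104 - 1984) + 20307)/(29282 - 9580) = (-2088 + 20307)/19702 = 18219*(1/19702) = 18219/19702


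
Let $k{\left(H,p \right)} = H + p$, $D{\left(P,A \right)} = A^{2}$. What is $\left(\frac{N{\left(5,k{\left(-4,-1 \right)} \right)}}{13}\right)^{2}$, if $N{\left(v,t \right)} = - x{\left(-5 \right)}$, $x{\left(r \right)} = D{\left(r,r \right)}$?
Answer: $\frac{625}{169} \approx 3.6982$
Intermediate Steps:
$x{\left(r \right)} = r^{2}$
$N{\left(v,t \right)} = -25$ ($N{\left(v,t \right)} = - \left(-5\right)^{2} = \left(-1\right) 25 = -25$)
$\left(\frac{N{\left(5,k{\left(-4,-1 \right)} \right)}}{13}\right)^{2} = \left(- \frac{25}{13}\right)^{2} = \frac{625}{169}$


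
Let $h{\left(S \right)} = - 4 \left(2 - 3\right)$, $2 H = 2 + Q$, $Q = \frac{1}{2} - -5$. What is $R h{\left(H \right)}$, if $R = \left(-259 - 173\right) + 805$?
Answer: $1492$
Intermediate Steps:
$R = 373$ ($R = -432 + 805 = 373$)
$Q = \frac{11}{2}$ ($Q = \frac{1}{2} + 5 = \frac{11}{2} \approx 5.5$)
$H = \frac{15}{4}$ ($H = \frac{2 + \frac{11}{2}}{2} = \frac{1}{2} \cdot \frac{15}{2} = \frac{15}{4} \approx 3.75$)
$h{\left(S \right)} = 4$ ($h{\left(S \right)} = \left(-4\right) \left(-1\right) = 4$)
$R h{\left(H \right)} = 373 \cdot 4 = 1492$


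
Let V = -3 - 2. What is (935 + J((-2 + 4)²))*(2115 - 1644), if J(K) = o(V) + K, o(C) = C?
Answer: 439914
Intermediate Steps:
V = -5
J(K) = -5 + K
(935 + J((-2 + 4)²))*(2115 - 1644) = (935 + (-5 + (-2 + 4)²))*(2115 - 1644) = (935 + (-5 + 2²))*471 = (935 + (-5 + 4))*471 = (935 - 1)*471 = 934*471 = 439914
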